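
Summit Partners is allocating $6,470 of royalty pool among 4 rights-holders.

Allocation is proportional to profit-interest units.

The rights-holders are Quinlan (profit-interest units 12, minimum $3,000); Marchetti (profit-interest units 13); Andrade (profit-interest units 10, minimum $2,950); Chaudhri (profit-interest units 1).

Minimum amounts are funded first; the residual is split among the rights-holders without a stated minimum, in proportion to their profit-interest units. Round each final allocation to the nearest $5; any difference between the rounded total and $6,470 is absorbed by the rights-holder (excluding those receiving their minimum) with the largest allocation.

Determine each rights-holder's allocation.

Guaranteed amounts: Quinlan $3,000; Andrade $2,950. Balance $520.
Balance split over remaining profit-interest units 14: Marchetti 482.86 → $485; Chaudhri 37.14 → $35.

Quinlan: $3,000 | Marchetti: $485 | Andrade: $2,950 | Chaudhri: $35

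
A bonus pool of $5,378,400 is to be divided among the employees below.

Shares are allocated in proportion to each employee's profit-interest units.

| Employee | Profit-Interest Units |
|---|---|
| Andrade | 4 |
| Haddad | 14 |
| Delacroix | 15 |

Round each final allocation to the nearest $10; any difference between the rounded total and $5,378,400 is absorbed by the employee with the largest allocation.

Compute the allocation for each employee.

Total profit-interest units = 33.
Raw shares: Andrade 4/33 × $5,378,400 = 651,927.27; Haddad 14/33 × $5,378,400 = 2,281,745.45; Delacroix 15/33 × $5,378,400 = 2,444,727.27.
Rounded to nearest $10: Andrade $651,930; Haddad $2,281,750; Delacroix $2,444,730. Sum = $5,378,410.
Difference $5,378,400 − $5,378,410 = −$10 applied to largest allocation (Delacroix): Delacroix becomes $2,444,720.

Andrade: $651,930 | Haddad: $2,281,750 | Delacroix: $2,444,720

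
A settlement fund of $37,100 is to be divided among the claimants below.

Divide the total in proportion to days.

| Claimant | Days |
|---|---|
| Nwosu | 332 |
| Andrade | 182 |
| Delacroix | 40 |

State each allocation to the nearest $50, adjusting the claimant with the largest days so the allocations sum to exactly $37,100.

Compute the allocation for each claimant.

Days total: 554.
Pro-rata amounts: Nwosu 332/554 × $37,100 = 22,233.21; Andrade 182/554 × $37,100 = 12,188.09; Delacroix 40/554 × $37,100 = 2,678.70.
Rounded to nearest $50: Nwosu $22,250; Andrade $12,200; Delacroix $2,700. Sum = $37,150.
Difference $37,100 − $37,150 = −$50 applied to largest days (Nwosu): Nwosu becomes $22,200.

Nwosu: $22,200 | Andrade: $12,200 | Delacroix: $2,700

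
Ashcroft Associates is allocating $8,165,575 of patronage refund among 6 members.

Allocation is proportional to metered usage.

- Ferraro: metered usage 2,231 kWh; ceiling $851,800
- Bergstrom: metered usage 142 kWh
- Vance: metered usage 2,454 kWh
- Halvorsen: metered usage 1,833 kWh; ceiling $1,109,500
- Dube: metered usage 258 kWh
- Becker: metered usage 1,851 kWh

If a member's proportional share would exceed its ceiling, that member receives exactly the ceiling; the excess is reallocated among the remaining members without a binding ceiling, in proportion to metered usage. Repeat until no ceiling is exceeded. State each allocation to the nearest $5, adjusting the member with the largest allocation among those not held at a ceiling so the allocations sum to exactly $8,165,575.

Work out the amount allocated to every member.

Ferraro: $851,800 | Bergstrom: $187,250 | Vance: $3,235,980 | Halvorsen: $1,109,500 | Dube: $340,215 | Becker: $2,440,830

Combined metered usage = 8,769.
Proportional shares (ignoring caps): Ferraro 2,077,477.23; Bergstrom 132,228.49; Vance 2,285,131.83; Halvorsen 1,706,864.98; Dube 240,246.13; Becker 1,723,626.33.
Capped: Ferraro ($851,800), Halvorsen ($1,109,500); balance $6,204,275 reallocated over remaining metered usage 4,705.
Remaining shares: Bergstrom 187,249.11 → $187,250; Vance 3,235,981.05 → $3,235,980; Dube 340,213.17 → $340,215; Becker 2,440,831.67 → $2,440,830.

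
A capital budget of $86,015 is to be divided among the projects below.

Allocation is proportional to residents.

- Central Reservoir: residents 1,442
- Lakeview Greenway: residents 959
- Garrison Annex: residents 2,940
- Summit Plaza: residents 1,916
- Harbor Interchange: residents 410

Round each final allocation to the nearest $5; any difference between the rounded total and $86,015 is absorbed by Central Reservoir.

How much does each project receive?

Central Reservoir: $16,175 · Lakeview Greenway: $10,760 · Garrison Annex: $32,985 · Summit Plaza: $21,495 · Harbor Interchange: $4,600

Sum of residents: 7,667.
Unrounded shares: Central Reservoir 1,442/7,667 × $86,015 = 16,177.60; Lakeview Greenway 959/7,667 × $86,015 = 10,758.89; Garrison Annex 2,940/7,667 × $86,015 = 32,983.45; Summit Plaza 1,916/7,667 × $86,015 = 21,495.34; Harbor Interchange 410/7,667 × $86,015 = 4,599.73.
Rounded to nearest $5: Central Reservoir $16,180; Lakeview Greenway $10,760; Garrison Annex $32,985; Summit Plaza $21,495; Harbor Interchange $4,600. Sum = $86,020.
Difference $86,015 − $86,020 = −$5 applied to Central Reservoir: Central Reservoir becomes $16,175.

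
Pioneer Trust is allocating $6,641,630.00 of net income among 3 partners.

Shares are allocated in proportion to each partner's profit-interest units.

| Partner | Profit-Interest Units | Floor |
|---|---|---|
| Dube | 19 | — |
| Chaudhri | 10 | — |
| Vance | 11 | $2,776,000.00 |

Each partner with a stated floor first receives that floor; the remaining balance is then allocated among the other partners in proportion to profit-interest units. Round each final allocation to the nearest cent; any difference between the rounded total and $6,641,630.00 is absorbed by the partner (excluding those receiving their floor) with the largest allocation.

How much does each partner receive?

Minimums first: Vance $2,776,000.00. Remaining pool $3,865,630.00.
Remaining pool split over remaining profit-interest units 29: Dube 2,532,654.1379 → $2,532,654.14; Chaudhri 1,332,975.8621 → $1,332,975.86.

Dube: $2,532,654.14 | Chaudhri: $1,332,975.86 | Vance: $2,776,000.00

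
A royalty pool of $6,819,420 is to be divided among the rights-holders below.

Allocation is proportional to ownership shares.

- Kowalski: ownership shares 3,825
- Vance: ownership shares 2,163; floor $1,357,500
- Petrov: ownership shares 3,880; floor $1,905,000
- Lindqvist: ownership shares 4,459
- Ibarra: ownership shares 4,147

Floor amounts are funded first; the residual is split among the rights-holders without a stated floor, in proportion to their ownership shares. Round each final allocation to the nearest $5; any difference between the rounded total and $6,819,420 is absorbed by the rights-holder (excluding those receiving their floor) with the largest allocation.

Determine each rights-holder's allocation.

Kowalski: $1,094,460 | Vance: $1,357,500 | Petrov: $1,905,000 | Lindqvist: $1,275,865 | Ibarra: $1,186,595

Minimums first: Vance $1,357,500; Petrov $1,905,000. Balance $3,556,920.
Balance split over remaining ownership shares 12,431: Kowalski 1,094,458.93 → $1,094,460; Lindqvist 1,275,867.29 → $1,275,865; Ibarra 1,186,593.78 → $1,186,595.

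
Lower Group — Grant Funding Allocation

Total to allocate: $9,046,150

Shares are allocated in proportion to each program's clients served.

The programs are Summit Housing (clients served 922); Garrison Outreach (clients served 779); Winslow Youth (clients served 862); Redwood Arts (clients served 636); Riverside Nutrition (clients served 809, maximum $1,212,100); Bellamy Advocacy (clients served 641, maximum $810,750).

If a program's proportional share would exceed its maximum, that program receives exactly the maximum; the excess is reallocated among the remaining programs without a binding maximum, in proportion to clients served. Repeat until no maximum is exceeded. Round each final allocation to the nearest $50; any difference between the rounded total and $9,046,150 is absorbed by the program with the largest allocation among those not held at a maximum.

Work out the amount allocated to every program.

Sum of clients served: 4,649.
Unconstrained shares: Summit Housing 1,794,052.55; Garrison Outreach 1,515,799.28; Winslow Youth 1,677,302.93; Redwood Arts 1,237,546.01; Riverside Nutrition 1,574,174.09; Bellamy Advocacy 1,247,275.15.
Held at cap: Riverside Nutrition ($1,212,100), Bellamy Advocacy ($810,750); residual $7,023,300 reallocated over remaining clients served 3,199.
Shares after redistribution: Summit Housing 2,024,220.88 → $2,024,200; Garrison Outreach 1,710,269.05 → $1,710,250; Winslow Youth 1,892,492.84 → $1,892,500; Redwood Arts 1,396,317.22 → $1,396,300.
Rounding difference +$50 applied to Summit Housing → $2,024,250.

Summit Housing: $2,024,250; Garrison Outreach: $1,710,250; Winslow Youth: $1,892,500; Redwood Arts: $1,396,300; Riverside Nutrition: $1,212,100; Bellamy Advocacy: $810,750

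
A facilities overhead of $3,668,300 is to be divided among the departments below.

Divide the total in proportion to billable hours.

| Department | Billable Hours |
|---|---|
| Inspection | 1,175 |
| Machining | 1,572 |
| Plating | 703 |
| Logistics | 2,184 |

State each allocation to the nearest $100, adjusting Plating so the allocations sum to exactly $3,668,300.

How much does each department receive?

Inspection: $765,000; Machining: $1,023,500; Plating: $457,800; Logistics: $1,422,000

Sum of billable hours: 5,634.
Raw shares: Inspection 1,175/5,634 × $3,668,300 = 765,043.04; Machining 1,572/5,634 × $3,668,300 = 1,023,529.93; Plating 703/5,634 × $3,668,300 = 457,723.62; Logistics 2,184/5,634 × $3,668,300 = 1,422,003.41.
Rounded to nearest $100: Inspection $765,000; Machining $1,023,500; Plating $457,700; Logistics $1,422,000. Sum = $3,668,200.
Difference $3,668,300 − $3,668,200 = +$100 applied to Plating: Plating becomes $457,800.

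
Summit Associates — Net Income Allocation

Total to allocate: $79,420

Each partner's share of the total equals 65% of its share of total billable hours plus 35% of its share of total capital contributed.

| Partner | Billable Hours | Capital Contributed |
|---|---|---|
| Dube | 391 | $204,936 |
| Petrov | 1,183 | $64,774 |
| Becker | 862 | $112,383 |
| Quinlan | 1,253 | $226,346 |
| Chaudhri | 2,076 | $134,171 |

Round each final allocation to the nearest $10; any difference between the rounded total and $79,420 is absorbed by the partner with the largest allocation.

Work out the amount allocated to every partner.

Totals — billable hours 5,765, capital contributed 742,610.
Blended shares (65% billable hours + 35% capital contributed): Dube 0.1407; Petrov 0.1639; Becker 0.1502; Quinlan 0.2480; Chaudhri 0.2973.
Raw shares: Dube 11,172.29; Petrov 13,017.82; Becker 11,925.49; Quinlan 19,692.52; Chaudhri 23,611.87.
At nearest $10: Dube $11,170; Petrov $13,020; Becker $11,930; Quinlan $19,690; Chaudhri $23,610. Sum = $79,420.
No rounding difference to absorb.

Dube: $11,170 · Petrov: $13,020 · Becker: $11,930 · Quinlan: $19,690 · Chaudhri: $23,610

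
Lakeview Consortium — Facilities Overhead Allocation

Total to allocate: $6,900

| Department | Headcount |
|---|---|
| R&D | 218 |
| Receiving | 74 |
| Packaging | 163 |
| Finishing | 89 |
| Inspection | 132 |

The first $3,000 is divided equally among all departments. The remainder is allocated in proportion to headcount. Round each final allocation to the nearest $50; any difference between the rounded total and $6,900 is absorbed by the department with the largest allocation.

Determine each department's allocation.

$3,000 shared equally gives $600 per department.
Remainder $3,900 by headcount (total 676): R&D 1,257.69 → $1,250; Receiving 426.92 → $450; Packaging 940.38 → $950; Finishing 513.46 → $500; Inspection 761.54 → $750.
Totals: R&D $600 + $1,250 = $1,850; Receiving $600 + $450 = $1,050; Packaging $600 + $950 = $1,550; Finishing $600 + $500 = $1,100; Inspection $600 + $750 = $1,350.

R&D: $1,850 · Receiving: $1,050 · Packaging: $1,550 · Finishing: $1,100 · Inspection: $1,350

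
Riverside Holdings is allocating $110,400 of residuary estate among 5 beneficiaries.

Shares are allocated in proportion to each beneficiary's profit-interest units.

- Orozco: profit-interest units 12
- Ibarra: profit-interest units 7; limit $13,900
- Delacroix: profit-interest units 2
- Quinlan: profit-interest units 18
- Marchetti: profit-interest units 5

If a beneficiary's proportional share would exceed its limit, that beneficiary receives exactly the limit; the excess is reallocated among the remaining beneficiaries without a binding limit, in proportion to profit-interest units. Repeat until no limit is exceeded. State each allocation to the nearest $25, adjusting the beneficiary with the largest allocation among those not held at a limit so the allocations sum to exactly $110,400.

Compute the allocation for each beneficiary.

Profit-interest units total: 44.
Proportional shares (ignoring caps): Orozco 30,109.09; Ibarra 17,563.64; Delacroix 5,018.18; Quinlan 45,163.64; Marchetti 12,545.45.
Cap binds for Ibarra ($13,900); balance $96,500 reallocated over remaining profit-interest units 37.
Shares after redistribution: Orozco 31,297.30 → $31,300; Delacroix 5,216.22 → $5,225; Quinlan 46,945.95 → $46,950; Marchetti 13,040.54 → $13,050.
Rounding difference −$25 applied to Quinlan → $46,925.

Orozco: $31,300; Ibarra: $13,900; Delacroix: $5,225; Quinlan: $46,925; Marchetti: $13,050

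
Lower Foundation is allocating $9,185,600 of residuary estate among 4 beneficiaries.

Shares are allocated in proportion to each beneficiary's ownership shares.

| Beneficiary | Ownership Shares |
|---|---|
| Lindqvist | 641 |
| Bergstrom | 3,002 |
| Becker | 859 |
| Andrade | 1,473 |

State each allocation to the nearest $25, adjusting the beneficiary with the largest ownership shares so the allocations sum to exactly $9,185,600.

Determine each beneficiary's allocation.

Combined ownership shares = 641 + 3,002 + 859 + 1,473 = 5,975.
Unrounded shares: Lindqvist 985,434.24; Bergstrom 4,615,091.41; Becker 1,320,574.13; Andrade 2,264,500.22.
At nearest $25: Lindqvist $985,425; Bergstrom $4,615,100; Becker $1,320,575; Andrade $2,264,500. Sum = $9,185,600.
No rounding difference to absorb.

Lindqvist: $985,425; Bergstrom: $4,615,100; Becker: $1,320,575; Andrade: $2,264,500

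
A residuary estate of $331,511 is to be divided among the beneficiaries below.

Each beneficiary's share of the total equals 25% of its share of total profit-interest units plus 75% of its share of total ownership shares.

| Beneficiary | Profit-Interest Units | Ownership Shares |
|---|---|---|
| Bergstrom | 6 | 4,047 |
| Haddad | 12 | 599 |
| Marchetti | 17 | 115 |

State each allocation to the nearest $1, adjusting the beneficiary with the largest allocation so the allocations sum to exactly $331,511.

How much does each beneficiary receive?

Profit-interest units total 35; ownership shares total 4,761.
Combined weights (25% profit-interest units + 75% ownership shares): Bergstrom 0.6804; Haddad 0.1801; Marchetti 0.1395.
Pro-rata amounts: Bergstrom 225,553.71; Haddad 59,696.75; Marchetti 46,260.54.
At nearest $1: Bergstrom $225,554; Haddad $59,697; Marchetti $46,261. Sum = $331,512.
Difference $331,511 − $331,512 = −$1 applied to largest allocation (Bergstrom): Bergstrom becomes $225,553.

Bergstrom: $225,553 · Haddad: $59,697 · Marchetti: $46,261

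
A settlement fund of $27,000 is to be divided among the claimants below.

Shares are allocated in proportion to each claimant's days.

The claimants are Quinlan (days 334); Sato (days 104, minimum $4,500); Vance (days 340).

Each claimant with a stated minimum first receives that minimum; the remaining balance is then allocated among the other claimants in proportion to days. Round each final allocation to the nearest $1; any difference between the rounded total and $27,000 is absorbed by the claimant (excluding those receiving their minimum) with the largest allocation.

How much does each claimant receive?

Guaranteed amounts: Sato $4,500. Residual $22,500.
Residual split over remaining days 674: Quinlan 11,149.85 → $11,150; Vance 11,350.15 → $11,350.

Quinlan: $11,150 · Sato: $4,500 · Vance: $11,350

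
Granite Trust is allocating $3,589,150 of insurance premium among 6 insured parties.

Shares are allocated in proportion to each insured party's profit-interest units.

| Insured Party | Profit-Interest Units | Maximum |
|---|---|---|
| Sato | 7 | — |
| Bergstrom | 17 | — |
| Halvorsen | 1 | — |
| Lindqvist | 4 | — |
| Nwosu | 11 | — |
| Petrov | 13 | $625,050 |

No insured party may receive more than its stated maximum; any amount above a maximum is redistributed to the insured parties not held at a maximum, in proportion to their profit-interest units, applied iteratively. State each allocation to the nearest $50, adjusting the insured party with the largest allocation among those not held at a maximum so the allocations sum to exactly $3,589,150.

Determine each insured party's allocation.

Sato: $518,700; Bergstrom: $1,259,750; Halvorsen: $74,100; Lindqvist: $296,400; Nwosu: $815,150; Petrov: $625,050

Sum of profit-interest units: 53.
Proportional shares (ignoring caps): Sato 474,038.68; Bergstrom 1,151,236.79; Halvorsen 67,719.81; Lindqvist 270,879.25; Nwosu 744,917.92; Petrov 880,357.55.
Capped: Petrov ($625,050); remaining pool $2,964,100 reallocated over remaining profit-interest units 40.
Redistributed shares: Sato 518,717.50 → $518,700; Bergstrom 1,259,742.50 → $1,259,750; Halvorsen 74,102.50 → $74,100; Lindqvist 296,410.00 → $296,400; Nwosu 815,127.50 → $815,150.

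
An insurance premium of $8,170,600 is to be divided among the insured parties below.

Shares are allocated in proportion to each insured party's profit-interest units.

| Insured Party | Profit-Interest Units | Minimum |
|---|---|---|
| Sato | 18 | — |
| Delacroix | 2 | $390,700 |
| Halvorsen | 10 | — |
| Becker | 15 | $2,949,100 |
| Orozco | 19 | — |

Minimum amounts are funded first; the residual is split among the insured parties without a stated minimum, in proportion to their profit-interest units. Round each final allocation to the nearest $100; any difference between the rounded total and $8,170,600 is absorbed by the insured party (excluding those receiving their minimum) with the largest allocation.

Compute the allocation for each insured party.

Sato: $1,850,100 | Delacroix: $390,700 | Halvorsen: $1,027,800 | Becker: $2,949,100 | Orozco: $1,952,900

Minimums first: Delacroix $390,700; Becker $2,949,100. Balance $4,830,800.
Balance split over remaining profit-interest units 47: Sato 1,850,093.62 → $1,850,100; Halvorsen 1,027,829.79 → $1,027,800; Orozco 1,952,876.60 → $1,952,900.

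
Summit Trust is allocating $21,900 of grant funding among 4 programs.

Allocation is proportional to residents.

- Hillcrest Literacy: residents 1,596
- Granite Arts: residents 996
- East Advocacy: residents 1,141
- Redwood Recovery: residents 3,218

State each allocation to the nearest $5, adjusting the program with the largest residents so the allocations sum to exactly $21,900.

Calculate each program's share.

Hillcrest Literacy: $5,030 · Granite Arts: $3,140 · East Advocacy: $3,595 · Redwood Recovery: $10,135

Total residents = 6,951.
Proportional shares: Hillcrest Literacy 1,596/6,951 × $21,900 = 5,028.40; Granite Arts 996/6,951 × $21,900 = 3,138.02; East Advocacy 1,141/6,951 × $21,900 = 3,594.86; Redwood Recovery 3,218/6,951 × $21,900 = 10,138.71.
Rounded to nearest $5: Hillcrest Literacy $5,030; Granite Arts $3,140; East Advocacy $3,595; Redwood Recovery $10,140. Sum = $21,905.
Difference $21,900 − $21,905 = −$5 applied to largest residents (Redwood Recovery): Redwood Recovery becomes $10,135.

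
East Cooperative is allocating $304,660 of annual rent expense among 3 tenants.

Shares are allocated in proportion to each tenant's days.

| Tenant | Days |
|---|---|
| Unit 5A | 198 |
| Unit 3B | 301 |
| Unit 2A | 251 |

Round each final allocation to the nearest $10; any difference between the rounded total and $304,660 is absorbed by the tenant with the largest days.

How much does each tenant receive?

Sum of days: 198 + 301 + 251 = 750.
Unrounded shares: Unit 5A 80,430.24; Unit 3B 122,270.21; Unit 2A 101,959.55.
After rounding ($10): Unit 5A $80,430; Unit 3B $122,270; Unit 2A $101,960. Sum = $304,660.
Rounded total matches; no reconciliation needed.

Unit 5A: $80,430 | Unit 3B: $122,270 | Unit 2A: $101,960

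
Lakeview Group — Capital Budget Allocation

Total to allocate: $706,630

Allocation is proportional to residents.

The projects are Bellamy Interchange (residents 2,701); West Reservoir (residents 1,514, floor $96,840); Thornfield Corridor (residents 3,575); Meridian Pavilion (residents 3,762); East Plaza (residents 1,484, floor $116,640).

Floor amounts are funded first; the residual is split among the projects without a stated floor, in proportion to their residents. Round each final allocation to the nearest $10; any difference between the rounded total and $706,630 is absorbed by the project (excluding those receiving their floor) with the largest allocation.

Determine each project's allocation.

Bellamy Interchange: $132,700; West Reservoir: $96,840; Thornfield Corridor: $175,630; Meridian Pavilion: $184,820; East Plaza: $116,640

Fund the minimums — West Reservoir $96,840; East Plaza $116,640. Remaining pool $493,150.
Remaining pool split over remaining residents 10,038: Bellamy Interchange 132,695.57 → $132,700; Thornfield Corridor 175,633.72 → $175,630; Meridian Pavilion 184,820.71 → $184,820.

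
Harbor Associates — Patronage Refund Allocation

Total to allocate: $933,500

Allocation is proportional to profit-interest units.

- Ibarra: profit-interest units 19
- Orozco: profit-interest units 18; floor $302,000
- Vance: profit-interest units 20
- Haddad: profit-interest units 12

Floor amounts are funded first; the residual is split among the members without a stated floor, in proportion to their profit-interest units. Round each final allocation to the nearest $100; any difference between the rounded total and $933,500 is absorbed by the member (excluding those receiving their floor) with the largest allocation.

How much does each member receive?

Fund the minimums — Orozco $302,000. Remaining pool $631,500.
Remaining pool split over remaining profit-interest units 51: Ibarra 235,264.71 → $235,300; Vance 247,647.06 → $247,600; Haddad 148,588.24 → $148,600.

Ibarra: $235,300 | Orozco: $302,000 | Vance: $247,600 | Haddad: $148,600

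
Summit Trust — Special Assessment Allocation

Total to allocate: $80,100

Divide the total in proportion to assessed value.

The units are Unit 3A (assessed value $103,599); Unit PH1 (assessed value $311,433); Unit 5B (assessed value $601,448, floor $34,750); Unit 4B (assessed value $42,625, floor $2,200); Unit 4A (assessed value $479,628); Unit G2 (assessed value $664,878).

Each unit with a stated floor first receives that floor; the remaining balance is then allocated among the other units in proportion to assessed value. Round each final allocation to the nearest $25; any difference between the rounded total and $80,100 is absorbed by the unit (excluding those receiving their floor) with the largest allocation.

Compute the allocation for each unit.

Unit 3A: $2,875; Unit PH1: $8,625; Unit 5B: $34,750; Unit 4B: $2,200; Unit 4A: $13,275; Unit G2: $18,375

Guaranteed amounts: Unit 5B $34,750; Unit 4B $2,200. Residual $43,150.
Residual split over remaining assessed value 1,559,538: Unit 3A 2,866.42 → $2,875; Unit PH1 8,616.87 → $8,625; Unit 4A 13,270.56 → $13,275; Unit G2 18,396.14 → $18,400.
Rounding difference −$25 applied to Unit G2 → $18,375.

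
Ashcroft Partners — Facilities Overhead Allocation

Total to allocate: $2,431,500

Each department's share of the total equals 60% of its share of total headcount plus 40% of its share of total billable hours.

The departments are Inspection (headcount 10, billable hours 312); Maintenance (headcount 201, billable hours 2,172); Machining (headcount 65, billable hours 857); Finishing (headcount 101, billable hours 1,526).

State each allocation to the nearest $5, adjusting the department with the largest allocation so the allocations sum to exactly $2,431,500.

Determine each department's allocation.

Totals — headcount 377, billable hours 4,867.
Combined weights (60% headcount + 40% billable hours): Inspection 0.0416; Maintenance 0.4984; Machining 0.1739; Finishing 0.2862.
Proportional shares: Inspection 101,046.33; Maintenance 1,211,865.00; Machining 422,793.62; Finishing 695,795.06.
At nearest $5: Inspection $101,045; Maintenance $1,211,865; Machining $422,795; Finishing $695,795. Sum = $2,431,500.
Sum already equals the total — no adjustment.

Inspection: $101,045 | Maintenance: $1,211,865 | Machining: $422,795 | Finishing: $695,795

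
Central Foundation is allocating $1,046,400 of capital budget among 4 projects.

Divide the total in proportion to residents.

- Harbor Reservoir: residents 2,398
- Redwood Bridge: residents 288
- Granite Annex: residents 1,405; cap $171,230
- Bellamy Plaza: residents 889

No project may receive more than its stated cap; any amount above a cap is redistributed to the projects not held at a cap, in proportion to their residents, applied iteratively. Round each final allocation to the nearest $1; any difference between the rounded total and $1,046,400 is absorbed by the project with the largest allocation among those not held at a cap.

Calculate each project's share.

Harbor Reservoir: $587,037; Redwood Bridge: $70,503; Granite Annex: $171,230; Bellamy Plaza: $217,630

Combined residents = 4,980.
Proportional shares (ignoring caps): Harbor Reservoir 503,868.92; Redwood Bridge 60,514.70; Granite Annex 295,219.28; Bellamy Plaza 186,797.11.
Cap binds for Granite Annex ($171,230); remaining pool $875,170 reallocated over remaining residents 3,575.
Redistributed shares: Harbor Reservoir 587,037.11 → $587,037; Redwood Bridge 70,503.21 → $70,503; Bellamy Plaza 217,629.69 → $217,630.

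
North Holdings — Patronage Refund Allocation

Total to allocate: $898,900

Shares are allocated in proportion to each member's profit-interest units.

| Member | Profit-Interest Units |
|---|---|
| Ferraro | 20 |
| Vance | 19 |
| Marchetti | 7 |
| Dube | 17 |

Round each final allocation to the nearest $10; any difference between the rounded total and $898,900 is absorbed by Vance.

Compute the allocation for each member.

Combined profit-interest units = 63.
Raw shares: Ferraro 20/63 × $898,900 = 285,365.08; Vance 19/63 × $898,900 = 271,096.83; Marchetti 7/63 × $898,900 = 99,877.78; Dube 17/63 × $898,900 = 242,560.32.
Rounded to nearest $10: Ferraro $285,370; Vance $271,100; Marchetti $99,880; Dube $242,560. Sum = $898,910.
Difference $898,900 − $898,910 = −$10 applied to Vance: Vance becomes $271,090.

Ferraro: $285,370 | Vance: $271,090 | Marchetti: $99,880 | Dube: $242,560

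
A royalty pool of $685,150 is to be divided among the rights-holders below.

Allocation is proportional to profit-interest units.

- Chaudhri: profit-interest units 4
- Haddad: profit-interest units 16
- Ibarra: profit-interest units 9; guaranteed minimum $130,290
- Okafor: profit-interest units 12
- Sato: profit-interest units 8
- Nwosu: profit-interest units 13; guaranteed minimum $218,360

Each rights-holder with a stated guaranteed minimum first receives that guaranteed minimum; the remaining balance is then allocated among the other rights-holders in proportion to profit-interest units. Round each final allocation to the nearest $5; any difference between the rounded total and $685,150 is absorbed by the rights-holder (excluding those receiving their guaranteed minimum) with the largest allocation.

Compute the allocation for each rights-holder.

Guaranteed amounts: Ibarra $130,290; Nwosu $218,360. Balance $336,500.
Balance split over remaining profit-interest units 40: Chaudhri 33,650.00 → $33,650; Haddad 134,600.00 → $134,600; Okafor 100,950.00 → $100,950; Sato 67,300.00 → $67,300.

Chaudhri: $33,650 · Haddad: $134,600 · Ibarra: $130,290 · Okafor: $100,950 · Sato: $67,300 · Nwosu: $218,360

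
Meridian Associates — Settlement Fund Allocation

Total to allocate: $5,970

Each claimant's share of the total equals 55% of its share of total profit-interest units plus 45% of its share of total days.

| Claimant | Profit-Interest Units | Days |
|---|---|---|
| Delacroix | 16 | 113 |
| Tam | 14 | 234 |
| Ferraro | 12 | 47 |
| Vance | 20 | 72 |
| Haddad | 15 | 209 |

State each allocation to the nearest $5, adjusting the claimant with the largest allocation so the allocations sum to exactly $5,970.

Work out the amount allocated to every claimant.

Delacroix: $1,130; Tam: $1,530; Ferraro: $700; Vance: $1,140; Haddad: $1,470

Totals — profit-interest units 77, days 675.
Composite weights (55% profit-interest units + 45% days): Delacroix 0.1896; Tam 0.2560; Ferraro 0.1170; Vance 0.1909; Haddad 0.2465.
Unrounded shares: Delacroix 1,132.03; Tam 1,528.32; Ferraro 698.77; Vance 1,139.42; Haddad 1,471.46.
At nearest $5: Delacroix $1,130; Tam $1,530; Ferraro $700; Vance $1,140; Haddad $1,470. Sum = $5,970.
Rounded total matches; no reconciliation needed.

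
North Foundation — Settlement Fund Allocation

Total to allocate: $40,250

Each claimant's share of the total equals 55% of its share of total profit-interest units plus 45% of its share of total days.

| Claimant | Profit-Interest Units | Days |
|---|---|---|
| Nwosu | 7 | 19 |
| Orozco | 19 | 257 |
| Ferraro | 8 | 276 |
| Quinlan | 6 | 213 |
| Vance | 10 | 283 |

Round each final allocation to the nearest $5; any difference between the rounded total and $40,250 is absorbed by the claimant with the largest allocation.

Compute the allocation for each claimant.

Totals — profit-interest units 50, days 1,048.
Combined weights (55% profit-interest units + 45% days): Nwosu 0.0852; Orozco 0.3194; Ferraro 0.2065; Quinlan 0.1575; Vance 0.2315.
Pro-rata amounts: Nwosu 3,427.63; Orozco 12,853.96; Ferraro 8,312.09; Quinlan 6,337.76; Vance 9,318.57.
After rounding ($5): Nwosu $3,430; Orozco $12,855; Ferraro $8,310; Quinlan $6,340; Vance $9,320. Sum = $40,255.
Difference $40,250 − $40,255 = −$5 applied to largest allocation (Orozco): Orozco becomes $12,850.

Nwosu: $3,430; Orozco: $12,850; Ferraro: $8,310; Quinlan: $6,340; Vance: $9,320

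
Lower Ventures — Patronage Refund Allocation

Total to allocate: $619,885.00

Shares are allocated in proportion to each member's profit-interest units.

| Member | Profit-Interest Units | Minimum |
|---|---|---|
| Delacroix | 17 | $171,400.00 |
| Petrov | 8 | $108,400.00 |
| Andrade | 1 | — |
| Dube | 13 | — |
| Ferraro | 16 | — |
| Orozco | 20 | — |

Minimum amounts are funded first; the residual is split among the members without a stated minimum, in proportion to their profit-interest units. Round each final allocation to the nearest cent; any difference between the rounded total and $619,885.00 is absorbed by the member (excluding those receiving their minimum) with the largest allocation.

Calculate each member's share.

Guaranteed amounts: Delacroix $171,400.00; Petrov $108,400.00. Remaining pool $340,085.00.
Remaining pool split over remaining profit-interest units 50: Andrade 6,801.7000 → $6,801.70; Dube 88,422.1000 → $88,422.10; Ferraro 108,827.2000 → $108,827.20; Orozco 136,034.0000 → $136,034.00.

Delacroix: $171,400.00; Petrov: $108,400.00; Andrade: $6,801.70; Dube: $88,422.10; Ferraro: $108,827.20; Orozco: $136,034.00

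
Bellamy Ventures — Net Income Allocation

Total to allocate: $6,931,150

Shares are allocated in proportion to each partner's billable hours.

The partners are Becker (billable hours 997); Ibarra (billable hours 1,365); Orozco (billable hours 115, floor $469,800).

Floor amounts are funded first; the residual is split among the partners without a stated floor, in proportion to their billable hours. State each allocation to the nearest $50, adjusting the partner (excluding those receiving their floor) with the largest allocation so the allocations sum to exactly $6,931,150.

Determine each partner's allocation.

Becker: $2,727,350 · Ibarra: $3,734,000 · Orozco: $469,800

Fund the minimums — Orozco $469,800. Residual $6,461,350.
Residual split over remaining billable hours 2,362: Becker 2,727,335.29 → $2,727,350; Ibarra 3,734,014.71 → $3,734,000.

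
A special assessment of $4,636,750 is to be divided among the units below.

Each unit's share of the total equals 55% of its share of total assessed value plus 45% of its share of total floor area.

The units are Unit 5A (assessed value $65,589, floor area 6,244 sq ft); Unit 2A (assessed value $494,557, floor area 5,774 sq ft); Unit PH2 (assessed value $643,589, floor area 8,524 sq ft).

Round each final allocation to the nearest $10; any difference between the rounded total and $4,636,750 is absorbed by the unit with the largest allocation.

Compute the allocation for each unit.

Totals — assessed value 1,203,735, floor area 20,542.
Blended shares (55% assessed value + 45% floor area): Unit 5A 0.1668; Unit 2A 0.3525; Unit PH2 0.4808.
Unrounded shares: Unit 5A 773,185.13; Unit 2A 1,634,249.56; Unit PH2 2,229,315.31.
Rounded to nearest $10: Unit 5A $773,190; Unit 2A $1,634,250; Unit PH2 $2,229,320. Sum = $4,636,760.
Difference $4,636,750 − $4,636,760 = −$10 applied to largest allocation (Unit PH2): Unit PH2 becomes $2,229,310.

Unit 5A: $773,190 | Unit 2A: $1,634,250 | Unit PH2: $2,229,310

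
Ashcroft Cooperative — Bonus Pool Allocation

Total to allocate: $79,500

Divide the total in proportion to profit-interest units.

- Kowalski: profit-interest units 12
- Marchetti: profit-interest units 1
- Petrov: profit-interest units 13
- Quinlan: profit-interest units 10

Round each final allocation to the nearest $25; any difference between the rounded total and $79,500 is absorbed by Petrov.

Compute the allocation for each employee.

Combined profit-interest units = 36.
Unrounded shares: Kowalski 12/36 × $79,500 = 26,500.00; Marchetti 1/36 × $79,500 = 2,208.33; Petrov 13/36 × $79,500 = 28,708.33; Quinlan 10/36 × $79,500 = 22,083.33.
At nearest $25: Kowalski $26,500; Marchetti $2,200; Petrov $28,700; Quinlan $22,075. Sum = $79,475.
Difference $79,500 − $79,475 = +$25 applied to Petrov: Petrov becomes $28,725.

Kowalski: $26,500 | Marchetti: $2,200 | Petrov: $28,725 | Quinlan: $22,075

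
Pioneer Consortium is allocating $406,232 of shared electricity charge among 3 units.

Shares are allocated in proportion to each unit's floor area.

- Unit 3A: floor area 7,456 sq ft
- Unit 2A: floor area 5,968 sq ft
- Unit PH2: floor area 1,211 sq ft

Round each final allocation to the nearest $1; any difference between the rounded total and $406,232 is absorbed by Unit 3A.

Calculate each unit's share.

Floor area total: 14,635.
Raw shares: Unit 3A 7,456/14,635 × $406,232 = 206,960.42; Unit 2A 5,968/14,635 × $406,232 = 165,657.16; Unit PH2 1,211/14,635 × $406,232 = 33,614.41.
Rounded to nearest $1: Unit 3A $206,960; Unit 2A $165,657; Unit PH2 $33,614. Sum = $406,231.
Difference $406,232 − $406,231 = +$1 applied to Unit 3A: Unit 3A becomes $206,961.

Unit 3A: $206,961 · Unit 2A: $165,657 · Unit PH2: $33,614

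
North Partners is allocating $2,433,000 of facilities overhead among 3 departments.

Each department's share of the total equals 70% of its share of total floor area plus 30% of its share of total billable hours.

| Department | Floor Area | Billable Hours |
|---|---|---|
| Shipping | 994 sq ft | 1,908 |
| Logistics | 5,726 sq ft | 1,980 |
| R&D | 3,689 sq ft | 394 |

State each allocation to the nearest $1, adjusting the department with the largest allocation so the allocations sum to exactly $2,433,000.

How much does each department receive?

Floor area total 10,409; billable hours total 4,282.
Composite weights (70% floor area + 30% billable hours): Shipping 0.2005; Logistics 0.5238; R&D 0.2757.
Unrounded shares: Shipping 487,869.66; Logistics 1,274,383.10; R&D 670,747.23.
After rounding ($1): Shipping $487,870; Logistics $1,274,383; R&D $670,747. Sum = $2,433,000.
Rounded total matches; no reconciliation needed.

Shipping: $487,870 · Logistics: $1,274,383 · R&D: $670,747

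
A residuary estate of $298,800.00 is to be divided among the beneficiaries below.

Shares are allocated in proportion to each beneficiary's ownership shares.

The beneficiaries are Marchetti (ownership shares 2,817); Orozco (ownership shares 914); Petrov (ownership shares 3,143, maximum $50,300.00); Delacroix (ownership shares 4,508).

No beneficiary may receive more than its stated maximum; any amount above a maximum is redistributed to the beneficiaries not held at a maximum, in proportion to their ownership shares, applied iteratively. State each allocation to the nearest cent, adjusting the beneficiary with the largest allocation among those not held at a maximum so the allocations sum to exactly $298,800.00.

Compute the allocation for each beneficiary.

Marchetti: $84,964.74 | Orozco: $27,567.54 | Petrov: $50,300.00 | Delacroix: $135,967.72

Total ownership shares = 11,382.
Proportional shares (ignoring caps): Marchetti 73,951.8187; Orozco 23,994.3068; Petrov 82,509.9631; Delacroix 118,343.9114.
Held at cap: Petrov ($50,300.00); balance $248,500.00 reallocated over remaining ownership shares 8,239.
Remaining shares: Marchetti 84,964.7409 → $84,964.74; Orozco 27,567.5446 → $27,567.54; Delacroix 135,967.7145 → $135,967.71.
Rounding difference +$0.01 applied to Delacroix → $135,967.72.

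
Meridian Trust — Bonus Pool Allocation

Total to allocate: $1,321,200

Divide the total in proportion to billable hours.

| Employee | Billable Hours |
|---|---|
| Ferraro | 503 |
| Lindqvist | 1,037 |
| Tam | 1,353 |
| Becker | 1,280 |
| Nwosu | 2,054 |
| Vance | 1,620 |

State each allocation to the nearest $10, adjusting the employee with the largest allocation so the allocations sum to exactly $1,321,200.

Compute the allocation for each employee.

Sum of billable hours: 7,847.
Proportional shares: Ferraro 503/7,847 × $1,321,200 = 84,690.15; Lindqvist 1,037/7,847 × $1,321,200 = 174,599.77; Tam 1,353/7,847 × $1,321,200 = 227,804.72; Becker 1,280/7,847 × $1,321,200 = 215,513.70; Nwosu 2,054/7,847 × $1,321,200 = 345,832.14; Vance 1,620/7,847 × $1,321,200 = 272,759.53.
At nearest $10: Ferraro $84,690; Lindqvist $174,600; Tam $227,800; Becker $215,510; Nwosu $345,830; Vance $272,760. Sum = $1,321,190.
Difference $1,321,200 − $1,321,190 = +$10 applied to largest allocation (Nwosu): Nwosu becomes $345,840.

Ferraro: $84,690 | Lindqvist: $174,600 | Tam: $227,800 | Becker: $215,510 | Nwosu: $345,840 | Vance: $272,760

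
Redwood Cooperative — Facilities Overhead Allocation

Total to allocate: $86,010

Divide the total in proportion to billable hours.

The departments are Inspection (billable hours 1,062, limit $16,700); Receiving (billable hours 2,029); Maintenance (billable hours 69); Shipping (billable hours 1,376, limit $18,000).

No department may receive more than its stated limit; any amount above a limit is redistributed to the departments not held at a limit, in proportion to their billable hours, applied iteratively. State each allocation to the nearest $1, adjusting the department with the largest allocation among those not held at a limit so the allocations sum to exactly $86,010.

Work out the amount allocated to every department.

Sum of billable hours: 4,536.
Pro-rata shares before constraints: Inspection 20,137.26; Receiving 38,473.17; Maintenance 1,308.35; Shipping 26,091.22.
Held at cap: Inspection ($16,700), Shipping ($18,000); residual $51,310 reallocated over remaining billable hours 2,098.
Shares after redistribution: Receiving 49,622.49 → $49,622; Maintenance 1,687.51 → $1,688.

Inspection: $16,700; Receiving: $49,622; Maintenance: $1,688; Shipping: $18,000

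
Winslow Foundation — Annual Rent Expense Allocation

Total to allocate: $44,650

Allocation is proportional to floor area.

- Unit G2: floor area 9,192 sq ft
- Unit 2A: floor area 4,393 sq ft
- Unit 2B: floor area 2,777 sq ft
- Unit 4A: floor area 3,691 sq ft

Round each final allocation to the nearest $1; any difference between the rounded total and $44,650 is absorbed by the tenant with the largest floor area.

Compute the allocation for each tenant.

Unit G2: $20,468 · Unit 2A: $9,781 · Unit 2B: $6,183 · Unit 4A: $8,218

Total floor area = 20,053.
Pro-rata amounts: Unit G2 9,192/20,053 × $44,650 = 20,466.90; Unit 2A 4,393/20,053 × $44,650 = 9,781.45; Unit 2B 2,777/20,053 × $44,650 = 6,183.27; Unit 4A 3,691/20,053 × $44,650 = 8,218.38.
Rounded to nearest $1: Unit G2 $20,467; Unit 2A $9,781; Unit 2B $6,183; Unit 4A $8,218. Sum = $44,649.
Difference $44,650 − $44,649 = +$1 applied to largest floor area (Unit G2): Unit G2 becomes $20,468.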